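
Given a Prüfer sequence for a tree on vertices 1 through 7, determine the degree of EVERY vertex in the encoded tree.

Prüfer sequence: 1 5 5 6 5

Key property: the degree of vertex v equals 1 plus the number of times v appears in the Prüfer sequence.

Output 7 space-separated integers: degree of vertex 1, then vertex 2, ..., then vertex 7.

Answer: 2 1 1 1 4 2 1

Derivation:
p_1 = 1: count[1] becomes 1
p_2 = 5: count[5] becomes 1
p_3 = 5: count[5] becomes 2
p_4 = 6: count[6] becomes 1
p_5 = 5: count[5] becomes 3
Degrees (1 + count): deg[1]=1+1=2, deg[2]=1+0=1, deg[3]=1+0=1, deg[4]=1+0=1, deg[5]=1+3=4, deg[6]=1+1=2, deg[7]=1+0=1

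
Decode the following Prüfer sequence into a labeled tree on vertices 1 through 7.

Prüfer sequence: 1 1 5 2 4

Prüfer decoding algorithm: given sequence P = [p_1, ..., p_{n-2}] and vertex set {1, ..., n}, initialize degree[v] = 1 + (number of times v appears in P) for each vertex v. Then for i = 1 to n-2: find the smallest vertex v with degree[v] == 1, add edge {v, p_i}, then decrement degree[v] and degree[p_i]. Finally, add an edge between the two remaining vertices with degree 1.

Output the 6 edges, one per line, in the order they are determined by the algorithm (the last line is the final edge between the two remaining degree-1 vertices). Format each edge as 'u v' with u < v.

Answer: 1 3
1 6
1 5
2 5
2 4
4 7

Derivation:
Initial degrees: {1:3, 2:2, 3:1, 4:2, 5:2, 6:1, 7:1}
Step 1: smallest deg-1 vertex = 3, p_1 = 1. Add edge {1,3}. Now deg[3]=0, deg[1]=2.
Step 2: smallest deg-1 vertex = 6, p_2 = 1. Add edge {1,6}. Now deg[6]=0, deg[1]=1.
Step 3: smallest deg-1 vertex = 1, p_3 = 5. Add edge {1,5}. Now deg[1]=0, deg[5]=1.
Step 4: smallest deg-1 vertex = 5, p_4 = 2. Add edge {2,5}. Now deg[5]=0, deg[2]=1.
Step 5: smallest deg-1 vertex = 2, p_5 = 4. Add edge {2,4}. Now deg[2]=0, deg[4]=1.
Final: two remaining deg-1 vertices are 4, 7. Add edge {4,7}.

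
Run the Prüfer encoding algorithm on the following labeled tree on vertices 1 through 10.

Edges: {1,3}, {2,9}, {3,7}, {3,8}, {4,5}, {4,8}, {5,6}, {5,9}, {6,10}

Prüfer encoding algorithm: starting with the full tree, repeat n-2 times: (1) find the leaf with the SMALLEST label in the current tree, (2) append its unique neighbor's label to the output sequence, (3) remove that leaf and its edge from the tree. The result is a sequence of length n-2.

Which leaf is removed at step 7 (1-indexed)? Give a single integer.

Step 1: current leaves = {1,2,7,10}. Remove leaf 1 (neighbor: 3).
Step 2: current leaves = {2,7,10}. Remove leaf 2 (neighbor: 9).
Step 3: current leaves = {7,9,10}. Remove leaf 7 (neighbor: 3).
Step 4: current leaves = {3,9,10}. Remove leaf 3 (neighbor: 8).
Step 5: current leaves = {8,9,10}. Remove leaf 8 (neighbor: 4).
Step 6: current leaves = {4,9,10}. Remove leaf 4 (neighbor: 5).
Step 7: current leaves = {9,10}. Remove leaf 9 (neighbor: 5).

Answer: 9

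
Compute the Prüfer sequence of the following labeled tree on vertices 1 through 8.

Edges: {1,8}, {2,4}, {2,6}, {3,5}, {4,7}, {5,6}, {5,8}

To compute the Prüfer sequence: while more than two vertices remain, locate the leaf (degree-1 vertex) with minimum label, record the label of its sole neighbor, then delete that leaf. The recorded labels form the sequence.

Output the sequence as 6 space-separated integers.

Step 1: leaves = {1,3,7}. Remove smallest leaf 1, emit neighbor 8.
Step 2: leaves = {3,7,8}. Remove smallest leaf 3, emit neighbor 5.
Step 3: leaves = {7,8}. Remove smallest leaf 7, emit neighbor 4.
Step 4: leaves = {4,8}. Remove smallest leaf 4, emit neighbor 2.
Step 5: leaves = {2,8}. Remove smallest leaf 2, emit neighbor 6.
Step 6: leaves = {6,8}. Remove smallest leaf 6, emit neighbor 5.
Done: 2 vertices remain (5, 8). Sequence = [8 5 4 2 6 5]

Answer: 8 5 4 2 6 5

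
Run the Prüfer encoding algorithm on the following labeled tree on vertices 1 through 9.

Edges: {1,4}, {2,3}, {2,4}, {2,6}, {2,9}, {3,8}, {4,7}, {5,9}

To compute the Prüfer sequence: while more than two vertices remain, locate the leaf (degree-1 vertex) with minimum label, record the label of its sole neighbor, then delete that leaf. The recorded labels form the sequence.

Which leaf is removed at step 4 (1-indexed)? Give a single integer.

Step 1: current leaves = {1,5,6,7,8}. Remove leaf 1 (neighbor: 4).
Step 2: current leaves = {5,6,7,8}. Remove leaf 5 (neighbor: 9).
Step 3: current leaves = {6,7,8,9}. Remove leaf 6 (neighbor: 2).
Step 4: current leaves = {7,8,9}. Remove leaf 7 (neighbor: 4).

Answer: 7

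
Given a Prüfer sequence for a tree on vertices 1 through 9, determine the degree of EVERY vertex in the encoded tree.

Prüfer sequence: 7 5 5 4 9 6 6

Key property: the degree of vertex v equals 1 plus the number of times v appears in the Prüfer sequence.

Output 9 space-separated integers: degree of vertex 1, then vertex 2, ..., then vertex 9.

Answer: 1 1 1 2 3 3 2 1 2

Derivation:
p_1 = 7: count[7] becomes 1
p_2 = 5: count[5] becomes 1
p_3 = 5: count[5] becomes 2
p_4 = 4: count[4] becomes 1
p_5 = 9: count[9] becomes 1
p_6 = 6: count[6] becomes 1
p_7 = 6: count[6] becomes 2
Degrees (1 + count): deg[1]=1+0=1, deg[2]=1+0=1, deg[3]=1+0=1, deg[4]=1+1=2, deg[5]=1+2=3, deg[6]=1+2=3, deg[7]=1+1=2, deg[8]=1+0=1, deg[9]=1+1=2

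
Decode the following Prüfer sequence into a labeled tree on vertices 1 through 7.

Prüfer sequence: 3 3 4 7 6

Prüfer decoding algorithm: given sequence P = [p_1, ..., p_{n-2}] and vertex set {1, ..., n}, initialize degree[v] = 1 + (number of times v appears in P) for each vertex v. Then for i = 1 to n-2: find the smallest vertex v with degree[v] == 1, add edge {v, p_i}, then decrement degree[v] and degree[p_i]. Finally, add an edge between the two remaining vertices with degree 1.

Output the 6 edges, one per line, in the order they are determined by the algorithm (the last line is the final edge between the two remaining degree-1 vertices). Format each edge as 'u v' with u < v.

Answer: 1 3
2 3
3 4
4 7
5 6
6 7

Derivation:
Initial degrees: {1:1, 2:1, 3:3, 4:2, 5:1, 6:2, 7:2}
Step 1: smallest deg-1 vertex = 1, p_1 = 3. Add edge {1,3}. Now deg[1]=0, deg[3]=2.
Step 2: smallest deg-1 vertex = 2, p_2 = 3. Add edge {2,3}. Now deg[2]=0, deg[3]=1.
Step 3: smallest deg-1 vertex = 3, p_3 = 4. Add edge {3,4}. Now deg[3]=0, deg[4]=1.
Step 4: smallest deg-1 vertex = 4, p_4 = 7. Add edge {4,7}. Now deg[4]=0, deg[7]=1.
Step 5: smallest deg-1 vertex = 5, p_5 = 6. Add edge {5,6}. Now deg[5]=0, deg[6]=1.
Final: two remaining deg-1 vertices are 6, 7. Add edge {6,7}.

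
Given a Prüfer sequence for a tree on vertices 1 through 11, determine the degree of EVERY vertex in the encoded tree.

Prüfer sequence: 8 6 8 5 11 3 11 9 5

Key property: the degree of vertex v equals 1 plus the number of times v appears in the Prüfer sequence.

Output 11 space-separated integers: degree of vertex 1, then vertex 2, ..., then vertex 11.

p_1 = 8: count[8] becomes 1
p_2 = 6: count[6] becomes 1
p_3 = 8: count[8] becomes 2
p_4 = 5: count[5] becomes 1
p_5 = 11: count[11] becomes 1
p_6 = 3: count[3] becomes 1
p_7 = 11: count[11] becomes 2
p_8 = 9: count[9] becomes 1
p_9 = 5: count[5] becomes 2
Degrees (1 + count): deg[1]=1+0=1, deg[2]=1+0=1, deg[3]=1+1=2, deg[4]=1+0=1, deg[5]=1+2=3, deg[6]=1+1=2, deg[7]=1+0=1, deg[8]=1+2=3, deg[9]=1+1=2, deg[10]=1+0=1, deg[11]=1+2=3

Answer: 1 1 2 1 3 2 1 3 2 1 3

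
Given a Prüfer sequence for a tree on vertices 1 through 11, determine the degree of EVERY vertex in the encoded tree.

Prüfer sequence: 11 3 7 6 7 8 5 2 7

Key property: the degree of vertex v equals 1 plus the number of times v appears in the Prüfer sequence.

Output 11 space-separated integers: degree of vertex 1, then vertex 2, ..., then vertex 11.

Answer: 1 2 2 1 2 2 4 2 1 1 2

Derivation:
p_1 = 11: count[11] becomes 1
p_2 = 3: count[3] becomes 1
p_3 = 7: count[7] becomes 1
p_4 = 6: count[6] becomes 1
p_5 = 7: count[7] becomes 2
p_6 = 8: count[8] becomes 1
p_7 = 5: count[5] becomes 1
p_8 = 2: count[2] becomes 1
p_9 = 7: count[7] becomes 3
Degrees (1 + count): deg[1]=1+0=1, deg[2]=1+1=2, deg[3]=1+1=2, deg[4]=1+0=1, deg[5]=1+1=2, deg[6]=1+1=2, deg[7]=1+3=4, deg[8]=1+1=2, deg[9]=1+0=1, deg[10]=1+0=1, deg[11]=1+1=2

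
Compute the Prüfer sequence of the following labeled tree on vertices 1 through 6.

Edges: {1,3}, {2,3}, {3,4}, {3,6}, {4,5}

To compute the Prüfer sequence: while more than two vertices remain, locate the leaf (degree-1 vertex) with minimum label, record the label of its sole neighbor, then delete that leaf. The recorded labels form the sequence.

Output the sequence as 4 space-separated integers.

Step 1: leaves = {1,2,5,6}. Remove smallest leaf 1, emit neighbor 3.
Step 2: leaves = {2,5,6}. Remove smallest leaf 2, emit neighbor 3.
Step 3: leaves = {5,6}. Remove smallest leaf 5, emit neighbor 4.
Step 4: leaves = {4,6}. Remove smallest leaf 4, emit neighbor 3.
Done: 2 vertices remain (3, 6). Sequence = [3 3 4 3]

Answer: 3 3 4 3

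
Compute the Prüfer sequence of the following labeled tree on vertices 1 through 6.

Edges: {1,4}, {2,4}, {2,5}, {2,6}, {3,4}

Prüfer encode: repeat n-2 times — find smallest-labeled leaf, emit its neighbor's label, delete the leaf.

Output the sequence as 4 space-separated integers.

Answer: 4 4 2 2

Derivation:
Step 1: leaves = {1,3,5,6}. Remove smallest leaf 1, emit neighbor 4.
Step 2: leaves = {3,5,6}. Remove smallest leaf 3, emit neighbor 4.
Step 3: leaves = {4,5,6}. Remove smallest leaf 4, emit neighbor 2.
Step 4: leaves = {5,6}. Remove smallest leaf 5, emit neighbor 2.
Done: 2 vertices remain (2, 6). Sequence = [4 4 2 2]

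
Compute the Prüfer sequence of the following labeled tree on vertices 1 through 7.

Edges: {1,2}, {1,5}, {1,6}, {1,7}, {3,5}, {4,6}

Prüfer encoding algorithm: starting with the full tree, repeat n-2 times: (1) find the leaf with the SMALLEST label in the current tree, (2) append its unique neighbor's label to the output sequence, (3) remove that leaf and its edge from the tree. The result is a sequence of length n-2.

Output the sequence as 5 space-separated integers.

Step 1: leaves = {2,3,4,7}. Remove smallest leaf 2, emit neighbor 1.
Step 2: leaves = {3,4,7}. Remove smallest leaf 3, emit neighbor 5.
Step 3: leaves = {4,5,7}. Remove smallest leaf 4, emit neighbor 6.
Step 4: leaves = {5,6,7}. Remove smallest leaf 5, emit neighbor 1.
Step 5: leaves = {6,7}. Remove smallest leaf 6, emit neighbor 1.
Done: 2 vertices remain (1, 7). Sequence = [1 5 6 1 1]

Answer: 1 5 6 1 1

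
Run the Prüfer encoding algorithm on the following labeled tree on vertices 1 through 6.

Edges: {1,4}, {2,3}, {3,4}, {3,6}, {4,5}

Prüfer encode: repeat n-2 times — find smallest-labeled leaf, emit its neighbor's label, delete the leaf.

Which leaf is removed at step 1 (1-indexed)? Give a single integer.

Step 1: current leaves = {1,2,5,6}. Remove leaf 1 (neighbor: 4).

Answer: 1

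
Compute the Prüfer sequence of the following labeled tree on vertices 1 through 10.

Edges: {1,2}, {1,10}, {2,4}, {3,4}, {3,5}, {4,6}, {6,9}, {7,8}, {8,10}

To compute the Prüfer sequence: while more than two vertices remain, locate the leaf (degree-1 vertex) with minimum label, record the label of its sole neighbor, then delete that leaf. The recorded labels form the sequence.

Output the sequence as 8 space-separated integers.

Step 1: leaves = {5,7,9}. Remove smallest leaf 5, emit neighbor 3.
Step 2: leaves = {3,7,9}. Remove smallest leaf 3, emit neighbor 4.
Step 3: leaves = {7,9}. Remove smallest leaf 7, emit neighbor 8.
Step 4: leaves = {8,9}. Remove smallest leaf 8, emit neighbor 10.
Step 5: leaves = {9,10}. Remove smallest leaf 9, emit neighbor 6.
Step 6: leaves = {6,10}. Remove smallest leaf 6, emit neighbor 4.
Step 7: leaves = {4,10}. Remove smallest leaf 4, emit neighbor 2.
Step 8: leaves = {2,10}. Remove smallest leaf 2, emit neighbor 1.
Done: 2 vertices remain (1, 10). Sequence = [3 4 8 10 6 4 2 1]

Answer: 3 4 8 10 6 4 2 1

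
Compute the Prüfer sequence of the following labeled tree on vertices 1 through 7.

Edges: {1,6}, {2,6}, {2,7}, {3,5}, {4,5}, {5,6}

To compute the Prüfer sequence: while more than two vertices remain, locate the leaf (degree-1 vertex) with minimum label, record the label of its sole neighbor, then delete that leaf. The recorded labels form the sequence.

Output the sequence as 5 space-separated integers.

Step 1: leaves = {1,3,4,7}. Remove smallest leaf 1, emit neighbor 6.
Step 2: leaves = {3,4,7}. Remove smallest leaf 3, emit neighbor 5.
Step 3: leaves = {4,7}. Remove smallest leaf 4, emit neighbor 5.
Step 4: leaves = {5,7}. Remove smallest leaf 5, emit neighbor 6.
Step 5: leaves = {6,7}. Remove smallest leaf 6, emit neighbor 2.
Done: 2 vertices remain (2, 7). Sequence = [6 5 5 6 2]

Answer: 6 5 5 6 2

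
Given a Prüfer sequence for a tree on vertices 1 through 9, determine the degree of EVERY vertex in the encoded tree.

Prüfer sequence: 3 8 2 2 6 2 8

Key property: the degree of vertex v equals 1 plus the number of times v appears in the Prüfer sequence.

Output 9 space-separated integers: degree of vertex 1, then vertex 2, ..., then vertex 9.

p_1 = 3: count[3] becomes 1
p_2 = 8: count[8] becomes 1
p_3 = 2: count[2] becomes 1
p_4 = 2: count[2] becomes 2
p_5 = 6: count[6] becomes 1
p_6 = 2: count[2] becomes 3
p_7 = 8: count[8] becomes 2
Degrees (1 + count): deg[1]=1+0=1, deg[2]=1+3=4, deg[3]=1+1=2, deg[4]=1+0=1, deg[5]=1+0=1, deg[6]=1+1=2, deg[7]=1+0=1, deg[8]=1+2=3, deg[9]=1+0=1

Answer: 1 4 2 1 1 2 1 3 1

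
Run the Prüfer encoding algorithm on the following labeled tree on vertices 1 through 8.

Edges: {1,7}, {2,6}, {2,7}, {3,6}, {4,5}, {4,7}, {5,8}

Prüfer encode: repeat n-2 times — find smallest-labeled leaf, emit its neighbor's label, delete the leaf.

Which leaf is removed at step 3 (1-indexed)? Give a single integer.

Step 1: current leaves = {1,3,8}. Remove leaf 1 (neighbor: 7).
Step 2: current leaves = {3,8}. Remove leaf 3 (neighbor: 6).
Step 3: current leaves = {6,8}. Remove leaf 6 (neighbor: 2).

Answer: 6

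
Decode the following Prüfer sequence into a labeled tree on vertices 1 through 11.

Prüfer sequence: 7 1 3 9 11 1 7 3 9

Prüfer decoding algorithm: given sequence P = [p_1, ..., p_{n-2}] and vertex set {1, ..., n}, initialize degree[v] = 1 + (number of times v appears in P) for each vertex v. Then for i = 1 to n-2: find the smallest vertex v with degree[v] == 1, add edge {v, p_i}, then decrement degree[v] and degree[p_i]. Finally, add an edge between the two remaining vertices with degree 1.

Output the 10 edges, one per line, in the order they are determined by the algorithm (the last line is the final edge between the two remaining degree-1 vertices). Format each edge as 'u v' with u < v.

Initial degrees: {1:3, 2:1, 3:3, 4:1, 5:1, 6:1, 7:3, 8:1, 9:3, 10:1, 11:2}
Step 1: smallest deg-1 vertex = 2, p_1 = 7. Add edge {2,7}. Now deg[2]=0, deg[7]=2.
Step 2: smallest deg-1 vertex = 4, p_2 = 1. Add edge {1,4}. Now deg[4]=0, deg[1]=2.
Step 3: smallest deg-1 vertex = 5, p_3 = 3. Add edge {3,5}. Now deg[5]=0, deg[3]=2.
Step 4: smallest deg-1 vertex = 6, p_4 = 9. Add edge {6,9}. Now deg[6]=0, deg[9]=2.
Step 5: smallest deg-1 vertex = 8, p_5 = 11. Add edge {8,11}. Now deg[8]=0, deg[11]=1.
Step 6: smallest deg-1 vertex = 10, p_6 = 1. Add edge {1,10}. Now deg[10]=0, deg[1]=1.
Step 7: smallest deg-1 vertex = 1, p_7 = 7. Add edge {1,7}. Now deg[1]=0, deg[7]=1.
Step 8: smallest deg-1 vertex = 7, p_8 = 3. Add edge {3,7}. Now deg[7]=0, deg[3]=1.
Step 9: smallest deg-1 vertex = 3, p_9 = 9. Add edge {3,9}. Now deg[3]=0, deg[9]=1.
Final: two remaining deg-1 vertices are 9, 11. Add edge {9,11}.

Answer: 2 7
1 4
3 5
6 9
8 11
1 10
1 7
3 7
3 9
9 11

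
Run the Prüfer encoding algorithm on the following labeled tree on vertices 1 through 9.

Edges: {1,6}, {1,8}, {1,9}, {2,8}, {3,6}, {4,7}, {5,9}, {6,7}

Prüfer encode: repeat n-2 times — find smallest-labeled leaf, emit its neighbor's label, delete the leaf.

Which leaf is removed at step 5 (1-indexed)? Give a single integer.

Step 1: current leaves = {2,3,4,5}. Remove leaf 2 (neighbor: 8).
Step 2: current leaves = {3,4,5,8}. Remove leaf 3 (neighbor: 6).
Step 3: current leaves = {4,5,8}. Remove leaf 4 (neighbor: 7).
Step 4: current leaves = {5,7,8}. Remove leaf 5 (neighbor: 9).
Step 5: current leaves = {7,8,9}. Remove leaf 7 (neighbor: 6).

Answer: 7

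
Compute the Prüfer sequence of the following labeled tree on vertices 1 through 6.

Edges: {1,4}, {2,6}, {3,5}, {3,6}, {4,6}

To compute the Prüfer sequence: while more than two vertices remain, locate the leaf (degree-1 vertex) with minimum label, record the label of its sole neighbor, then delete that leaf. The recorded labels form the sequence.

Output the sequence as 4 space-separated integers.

Step 1: leaves = {1,2,5}. Remove smallest leaf 1, emit neighbor 4.
Step 2: leaves = {2,4,5}. Remove smallest leaf 2, emit neighbor 6.
Step 3: leaves = {4,5}. Remove smallest leaf 4, emit neighbor 6.
Step 4: leaves = {5,6}. Remove smallest leaf 5, emit neighbor 3.
Done: 2 vertices remain (3, 6). Sequence = [4 6 6 3]

Answer: 4 6 6 3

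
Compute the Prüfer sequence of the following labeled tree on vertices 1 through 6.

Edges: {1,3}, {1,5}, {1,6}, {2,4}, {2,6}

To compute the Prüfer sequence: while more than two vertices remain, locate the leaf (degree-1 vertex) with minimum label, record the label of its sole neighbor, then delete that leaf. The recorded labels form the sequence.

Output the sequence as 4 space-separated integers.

Step 1: leaves = {3,4,5}. Remove smallest leaf 3, emit neighbor 1.
Step 2: leaves = {4,5}. Remove smallest leaf 4, emit neighbor 2.
Step 3: leaves = {2,5}. Remove smallest leaf 2, emit neighbor 6.
Step 4: leaves = {5,6}. Remove smallest leaf 5, emit neighbor 1.
Done: 2 vertices remain (1, 6). Sequence = [1 2 6 1]

Answer: 1 2 6 1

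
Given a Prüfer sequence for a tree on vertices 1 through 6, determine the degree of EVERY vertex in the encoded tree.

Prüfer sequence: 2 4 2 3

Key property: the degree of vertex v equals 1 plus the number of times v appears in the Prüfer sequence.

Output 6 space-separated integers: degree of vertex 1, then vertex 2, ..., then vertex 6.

Answer: 1 3 2 2 1 1

Derivation:
p_1 = 2: count[2] becomes 1
p_2 = 4: count[4] becomes 1
p_3 = 2: count[2] becomes 2
p_4 = 3: count[3] becomes 1
Degrees (1 + count): deg[1]=1+0=1, deg[2]=1+2=3, deg[3]=1+1=2, deg[4]=1+1=2, deg[5]=1+0=1, deg[6]=1+0=1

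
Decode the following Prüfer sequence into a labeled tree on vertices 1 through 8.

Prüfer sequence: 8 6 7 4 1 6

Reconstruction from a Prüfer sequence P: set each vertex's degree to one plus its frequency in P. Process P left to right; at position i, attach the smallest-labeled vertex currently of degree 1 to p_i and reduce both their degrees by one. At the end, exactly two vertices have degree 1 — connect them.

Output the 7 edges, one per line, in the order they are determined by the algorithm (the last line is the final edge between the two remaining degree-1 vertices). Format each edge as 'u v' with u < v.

Answer: 2 8
3 6
5 7
4 7
1 4
1 6
6 8

Derivation:
Initial degrees: {1:2, 2:1, 3:1, 4:2, 5:1, 6:3, 7:2, 8:2}
Step 1: smallest deg-1 vertex = 2, p_1 = 8. Add edge {2,8}. Now deg[2]=0, deg[8]=1.
Step 2: smallest deg-1 vertex = 3, p_2 = 6. Add edge {3,6}. Now deg[3]=0, deg[6]=2.
Step 3: smallest deg-1 vertex = 5, p_3 = 7. Add edge {5,7}. Now deg[5]=0, deg[7]=1.
Step 4: smallest deg-1 vertex = 7, p_4 = 4. Add edge {4,7}. Now deg[7]=0, deg[4]=1.
Step 5: smallest deg-1 vertex = 4, p_5 = 1. Add edge {1,4}. Now deg[4]=0, deg[1]=1.
Step 6: smallest deg-1 vertex = 1, p_6 = 6. Add edge {1,6}. Now deg[1]=0, deg[6]=1.
Final: two remaining deg-1 vertices are 6, 8. Add edge {6,8}.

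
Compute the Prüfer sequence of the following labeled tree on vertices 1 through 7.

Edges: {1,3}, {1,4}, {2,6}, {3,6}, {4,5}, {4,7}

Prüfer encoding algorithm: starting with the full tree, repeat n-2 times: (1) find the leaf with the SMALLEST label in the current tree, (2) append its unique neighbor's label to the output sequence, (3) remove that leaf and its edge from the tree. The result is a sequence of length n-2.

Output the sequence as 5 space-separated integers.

Step 1: leaves = {2,5,7}. Remove smallest leaf 2, emit neighbor 6.
Step 2: leaves = {5,6,7}. Remove smallest leaf 5, emit neighbor 4.
Step 3: leaves = {6,7}. Remove smallest leaf 6, emit neighbor 3.
Step 4: leaves = {3,7}. Remove smallest leaf 3, emit neighbor 1.
Step 5: leaves = {1,7}. Remove smallest leaf 1, emit neighbor 4.
Done: 2 vertices remain (4, 7). Sequence = [6 4 3 1 4]

Answer: 6 4 3 1 4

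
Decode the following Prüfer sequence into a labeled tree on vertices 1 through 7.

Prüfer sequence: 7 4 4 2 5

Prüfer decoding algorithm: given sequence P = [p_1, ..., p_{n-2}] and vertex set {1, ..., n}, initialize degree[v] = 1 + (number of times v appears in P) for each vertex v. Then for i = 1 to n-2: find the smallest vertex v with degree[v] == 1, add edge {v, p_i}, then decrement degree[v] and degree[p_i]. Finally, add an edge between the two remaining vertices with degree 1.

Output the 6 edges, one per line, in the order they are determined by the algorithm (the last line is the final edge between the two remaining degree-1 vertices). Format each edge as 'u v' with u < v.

Answer: 1 7
3 4
4 6
2 4
2 5
5 7

Derivation:
Initial degrees: {1:1, 2:2, 3:1, 4:3, 5:2, 6:1, 7:2}
Step 1: smallest deg-1 vertex = 1, p_1 = 7. Add edge {1,7}. Now deg[1]=0, deg[7]=1.
Step 2: smallest deg-1 vertex = 3, p_2 = 4. Add edge {3,4}. Now deg[3]=0, deg[4]=2.
Step 3: smallest deg-1 vertex = 6, p_3 = 4. Add edge {4,6}. Now deg[6]=0, deg[4]=1.
Step 4: smallest deg-1 vertex = 4, p_4 = 2. Add edge {2,4}. Now deg[4]=0, deg[2]=1.
Step 5: smallest deg-1 vertex = 2, p_5 = 5. Add edge {2,5}. Now deg[2]=0, deg[5]=1.
Final: two remaining deg-1 vertices are 5, 7. Add edge {5,7}.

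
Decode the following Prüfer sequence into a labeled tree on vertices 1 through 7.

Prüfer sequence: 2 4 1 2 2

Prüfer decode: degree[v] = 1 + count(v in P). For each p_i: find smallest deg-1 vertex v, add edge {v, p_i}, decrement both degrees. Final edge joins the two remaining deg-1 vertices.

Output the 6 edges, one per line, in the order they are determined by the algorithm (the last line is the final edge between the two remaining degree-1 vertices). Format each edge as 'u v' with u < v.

Initial degrees: {1:2, 2:4, 3:1, 4:2, 5:1, 6:1, 7:1}
Step 1: smallest deg-1 vertex = 3, p_1 = 2. Add edge {2,3}. Now deg[3]=0, deg[2]=3.
Step 2: smallest deg-1 vertex = 5, p_2 = 4. Add edge {4,5}. Now deg[5]=0, deg[4]=1.
Step 3: smallest deg-1 vertex = 4, p_3 = 1. Add edge {1,4}. Now deg[4]=0, deg[1]=1.
Step 4: smallest deg-1 vertex = 1, p_4 = 2. Add edge {1,2}. Now deg[1]=0, deg[2]=2.
Step 5: smallest deg-1 vertex = 6, p_5 = 2. Add edge {2,6}. Now deg[6]=0, deg[2]=1.
Final: two remaining deg-1 vertices are 2, 7. Add edge {2,7}.

Answer: 2 3
4 5
1 4
1 2
2 6
2 7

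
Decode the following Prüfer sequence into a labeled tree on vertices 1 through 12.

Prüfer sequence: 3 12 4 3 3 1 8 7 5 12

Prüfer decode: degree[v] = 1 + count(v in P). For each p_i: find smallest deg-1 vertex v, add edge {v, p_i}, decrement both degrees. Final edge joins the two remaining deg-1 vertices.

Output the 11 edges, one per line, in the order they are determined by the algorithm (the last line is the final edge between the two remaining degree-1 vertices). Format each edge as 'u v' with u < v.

Answer: 2 3
6 12
4 9
3 4
3 10
1 3
1 8
7 8
5 7
5 12
11 12

Derivation:
Initial degrees: {1:2, 2:1, 3:4, 4:2, 5:2, 6:1, 7:2, 8:2, 9:1, 10:1, 11:1, 12:3}
Step 1: smallest deg-1 vertex = 2, p_1 = 3. Add edge {2,3}. Now deg[2]=0, deg[3]=3.
Step 2: smallest deg-1 vertex = 6, p_2 = 12. Add edge {6,12}. Now deg[6]=0, deg[12]=2.
Step 3: smallest deg-1 vertex = 9, p_3 = 4. Add edge {4,9}. Now deg[9]=0, deg[4]=1.
Step 4: smallest deg-1 vertex = 4, p_4 = 3. Add edge {3,4}. Now deg[4]=0, deg[3]=2.
Step 5: smallest deg-1 vertex = 10, p_5 = 3. Add edge {3,10}. Now deg[10]=0, deg[3]=1.
Step 6: smallest deg-1 vertex = 3, p_6 = 1. Add edge {1,3}. Now deg[3]=0, deg[1]=1.
Step 7: smallest deg-1 vertex = 1, p_7 = 8. Add edge {1,8}. Now deg[1]=0, deg[8]=1.
Step 8: smallest deg-1 vertex = 8, p_8 = 7. Add edge {7,8}. Now deg[8]=0, deg[7]=1.
Step 9: smallest deg-1 vertex = 7, p_9 = 5. Add edge {5,7}. Now deg[7]=0, deg[5]=1.
Step 10: smallest deg-1 vertex = 5, p_10 = 12. Add edge {5,12}. Now deg[5]=0, deg[12]=1.
Final: two remaining deg-1 vertices are 11, 12. Add edge {11,12}.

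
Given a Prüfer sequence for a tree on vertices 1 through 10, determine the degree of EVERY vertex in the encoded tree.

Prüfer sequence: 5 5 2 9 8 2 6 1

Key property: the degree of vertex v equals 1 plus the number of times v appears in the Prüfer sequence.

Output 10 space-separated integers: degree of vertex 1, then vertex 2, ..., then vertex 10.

Answer: 2 3 1 1 3 2 1 2 2 1

Derivation:
p_1 = 5: count[5] becomes 1
p_2 = 5: count[5] becomes 2
p_3 = 2: count[2] becomes 1
p_4 = 9: count[9] becomes 1
p_5 = 8: count[8] becomes 1
p_6 = 2: count[2] becomes 2
p_7 = 6: count[6] becomes 1
p_8 = 1: count[1] becomes 1
Degrees (1 + count): deg[1]=1+1=2, deg[2]=1+2=3, deg[3]=1+0=1, deg[4]=1+0=1, deg[5]=1+2=3, deg[6]=1+1=2, deg[7]=1+0=1, deg[8]=1+1=2, deg[9]=1+1=2, deg[10]=1+0=1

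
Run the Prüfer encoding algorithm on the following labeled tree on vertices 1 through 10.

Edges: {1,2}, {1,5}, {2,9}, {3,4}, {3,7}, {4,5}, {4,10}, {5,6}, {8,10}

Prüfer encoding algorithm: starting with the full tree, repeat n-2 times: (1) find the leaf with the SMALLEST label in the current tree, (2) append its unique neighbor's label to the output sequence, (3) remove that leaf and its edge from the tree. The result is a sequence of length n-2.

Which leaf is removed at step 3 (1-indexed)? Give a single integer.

Answer: 3

Derivation:
Step 1: current leaves = {6,7,8,9}. Remove leaf 6 (neighbor: 5).
Step 2: current leaves = {7,8,9}. Remove leaf 7 (neighbor: 3).
Step 3: current leaves = {3,8,9}. Remove leaf 3 (neighbor: 4).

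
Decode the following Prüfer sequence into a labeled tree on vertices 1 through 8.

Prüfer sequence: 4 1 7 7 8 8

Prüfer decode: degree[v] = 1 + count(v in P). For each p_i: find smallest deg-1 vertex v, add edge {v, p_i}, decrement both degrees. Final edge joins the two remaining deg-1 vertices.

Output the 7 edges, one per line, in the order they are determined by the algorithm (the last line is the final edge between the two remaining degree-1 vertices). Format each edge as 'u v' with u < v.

Answer: 2 4
1 3
1 7
4 7
5 8
6 8
7 8

Derivation:
Initial degrees: {1:2, 2:1, 3:1, 4:2, 5:1, 6:1, 7:3, 8:3}
Step 1: smallest deg-1 vertex = 2, p_1 = 4. Add edge {2,4}. Now deg[2]=0, deg[4]=1.
Step 2: smallest deg-1 vertex = 3, p_2 = 1. Add edge {1,3}. Now deg[3]=0, deg[1]=1.
Step 3: smallest deg-1 vertex = 1, p_3 = 7. Add edge {1,7}. Now deg[1]=0, deg[7]=2.
Step 4: smallest deg-1 vertex = 4, p_4 = 7. Add edge {4,7}. Now deg[4]=0, deg[7]=1.
Step 5: smallest deg-1 vertex = 5, p_5 = 8. Add edge {5,8}. Now deg[5]=0, deg[8]=2.
Step 6: smallest deg-1 vertex = 6, p_6 = 8. Add edge {6,8}. Now deg[6]=0, deg[8]=1.
Final: two remaining deg-1 vertices are 7, 8. Add edge {7,8}.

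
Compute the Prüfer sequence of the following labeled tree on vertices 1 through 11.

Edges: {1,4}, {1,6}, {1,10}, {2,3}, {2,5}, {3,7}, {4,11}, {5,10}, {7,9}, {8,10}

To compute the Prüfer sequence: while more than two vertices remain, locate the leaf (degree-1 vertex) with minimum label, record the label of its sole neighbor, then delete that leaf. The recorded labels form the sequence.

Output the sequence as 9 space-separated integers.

Answer: 1 10 7 3 2 5 10 1 4

Derivation:
Step 1: leaves = {6,8,9,11}. Remove smallest leaf 6, emit neighbor 1.
Step 2: leaves = {8,9,11}. Remove smallest leaf 8, emit neighbor 10.
Step 3: leaves = {9,11}. Remove smallest leaf 9, emit neighbor 7.
Step 4: leaves = {7,11}. Remove smallest leaf 7, emit neighbor 3.
Step 5: leaves = {3,11}. Remove smallest leaf 3, emit neighbor 2.
Step 6: leaves = {2,11}. Remove smallest leaf 2, emit neighbor 5.
Step 7: leaves = {5,11}. Remove smallest leaf 5, emit neighbor 10.
Step 8: leaves = {10,11}. Remove smallest leaf 10, emit neighbor 1.
Step 9: leaves = {1,11}. Remove smallest leaf 1, emit neighbor 4.
Done: 2 vertices remain (4, 11). Sequence = [1 10 7 3 2 5 10 1 4]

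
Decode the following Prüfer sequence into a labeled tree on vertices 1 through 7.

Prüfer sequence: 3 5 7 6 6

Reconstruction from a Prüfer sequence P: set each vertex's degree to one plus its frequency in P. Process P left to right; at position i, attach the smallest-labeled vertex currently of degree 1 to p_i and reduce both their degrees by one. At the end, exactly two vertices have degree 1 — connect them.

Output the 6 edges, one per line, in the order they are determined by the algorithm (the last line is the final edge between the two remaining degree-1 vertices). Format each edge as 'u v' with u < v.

Answer: 1 3
2 5
3 7
4 6
5 6
6 7

Derivation:
Initial degrees: {1:1, 2:1, 3:2, 4:1, 5:2, 6:3, 7:2}
Step 1: smallest deg-1 vertex = 1, p_1 = 3. Add edge {1,3}. Now deg[1]=0, deg[3]=1.
Step 2: smallest deg-1 vertex = 2, p_2 = 5. Add edge {2,5}. Now deg[2]=0, deg[5]=1.
Step 3: smallest deg-1 vertex = 3, p_3 = 7. Add edge {3,7}. Now deg[3]=0, deg[7]=1.
Step 4: smallest deg-1 vertex = 4, p_4 = 6. Add edge {4,6}. Now deg[4]=0, deg[6]=2.
Step 5: smallest deg-1 vertex = 5, p_5 = 6. Add edge {5,6}. Now deg[5]=0, deg[6]=1.
Final: two remaining deg-1 vertices are 6, 7. Add edge {6,7}.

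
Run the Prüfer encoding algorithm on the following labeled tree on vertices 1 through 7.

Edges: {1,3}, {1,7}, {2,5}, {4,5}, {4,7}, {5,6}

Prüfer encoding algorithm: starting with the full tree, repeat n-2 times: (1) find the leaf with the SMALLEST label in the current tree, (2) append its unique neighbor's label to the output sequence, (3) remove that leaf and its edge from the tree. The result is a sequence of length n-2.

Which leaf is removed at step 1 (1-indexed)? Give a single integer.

Step 1: current leaves = {2,3,6}. Remove leaf 2 (neighbor: 5).

Answer: 2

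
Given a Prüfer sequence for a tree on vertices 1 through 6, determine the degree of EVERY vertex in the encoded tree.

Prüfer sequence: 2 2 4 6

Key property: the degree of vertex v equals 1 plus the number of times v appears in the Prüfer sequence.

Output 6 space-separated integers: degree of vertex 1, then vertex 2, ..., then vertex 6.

Answer: 1 3 1 2 1 2

Derivation:
p_1 = 2: count[2] becomes 1
p_2 = 2: count[2] becomes 2
p_3 = 4: count[4] becomes 1
p_4 = 6: count[6] becomes 1
Degrees (1 + count): deg[1]=1+0=1, deg[2]=1+2=3, deg[3]=1+0=1, deg[4]=1+1=2, deg[5]=1+0=1, deg[6]=1+1=2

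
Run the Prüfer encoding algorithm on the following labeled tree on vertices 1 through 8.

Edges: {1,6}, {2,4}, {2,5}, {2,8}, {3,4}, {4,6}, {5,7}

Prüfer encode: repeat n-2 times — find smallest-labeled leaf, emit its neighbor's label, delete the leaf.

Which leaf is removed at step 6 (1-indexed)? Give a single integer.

Step 1: current leaves = {1,3,7,8}. Remove leaf 1 (neighbor: 6).
Step 2: current leaves = {3,6,7,8}. Remove leaf 3 (neighbor: 4).
Step 3: current leaves = {6,7,8}. Remove leaf 6 (neighbor: 4).
Step 4: current leaves = {4,7,8}. Remove leaf 4 (neighbor: 2).
Step 5: current leaves = {7,8}. Remove leaf 7 (neighbor: 5).
Step 6: current leaves = {5,8}. Remove leaf 5 (neighbor: 2).

Answer: 5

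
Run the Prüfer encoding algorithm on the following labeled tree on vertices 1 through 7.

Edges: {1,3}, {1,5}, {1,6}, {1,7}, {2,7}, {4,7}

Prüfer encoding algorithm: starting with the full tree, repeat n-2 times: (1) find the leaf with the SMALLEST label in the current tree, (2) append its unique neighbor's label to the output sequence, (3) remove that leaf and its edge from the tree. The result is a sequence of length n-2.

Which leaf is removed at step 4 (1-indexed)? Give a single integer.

Answer: 5

Derivation:
Step 1: current leaves = {2,3,4,5,6}. Remove leaf 2 (neighbor: 7).
Step 2: current leaves = {3,4,5,6}. Remove leaf 3 (neighbor: 1).
Step 3: current leaves = {4,5,6}. Remove leaf 4 (neighbor: 7).
Step 4: current leaves = {5,6,7}. Remove leaf 5 (neighbor: 1).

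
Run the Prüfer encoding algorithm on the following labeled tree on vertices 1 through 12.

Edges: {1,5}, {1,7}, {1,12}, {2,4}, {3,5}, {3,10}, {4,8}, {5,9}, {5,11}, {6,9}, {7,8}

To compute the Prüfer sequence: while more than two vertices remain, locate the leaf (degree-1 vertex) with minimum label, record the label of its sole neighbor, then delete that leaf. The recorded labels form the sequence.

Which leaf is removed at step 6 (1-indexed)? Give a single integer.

Step 1: current leaves = {2,6,10,11,12}. Remove leaf 2 (neighbor: 4).
Step 2: current leaves = {4,6,10,11,12}. Remove leaf 4 (neighbor: 8).
Step 3: current leaves = {6,8,10,11,12}. Remove leaf 6 (neighbor: 9).
Step 4: current leaves = {8,9,10,11,12}. Remove leaf 8 (neighbor: 7).
Step 5: current leaves = {7,9,10,11,12}. Remove leaf 7 (neighbor: 1).
Step 6: current leaves = {9,10,11,12}. Remove leaf 9 (neighbor: 5).

Answer: 9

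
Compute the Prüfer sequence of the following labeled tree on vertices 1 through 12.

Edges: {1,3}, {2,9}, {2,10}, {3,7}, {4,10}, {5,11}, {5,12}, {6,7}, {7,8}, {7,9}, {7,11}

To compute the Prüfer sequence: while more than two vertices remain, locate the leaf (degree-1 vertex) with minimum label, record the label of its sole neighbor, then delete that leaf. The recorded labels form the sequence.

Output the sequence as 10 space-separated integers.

Step 1: leaves = {1,4,6,8,12}. Remove smallest leaf 1, emit neighbor 3.
Step 2: leaves = {3,4,6,8,12}. Remove smallest leaf 3, emit neighbor 7.
Step 3: leaves = {4,6,8,12}. Remove smallest leaf 4, emit neighbor 10.
Step 4: leaves = {6,8,10,12}. Remove smallest leaf 6, emit neighbor 7.
Step 5: leaves = {8,10,12}. Remove smallest leaf 8, emit neighbor 7.
Step 6: leaves = {10,12}. Remove smallest leaf 10, emit neighbor 2.
Step 7: leaves = {2,12}. Remove smallest leaf 2, emit neighbor 9.
Step 8: leaves = {9,12}. Remove smallest leaf 9, emit neighbor 7.
Step 9: leaves = {7,12}. Remove smallest leaf 7, emit neighbor 11.
Step 10: leaves = {11,12}. Remove smallest leaf 11, emit neighbor 5.
Done: 2 vertices remain (5, 12). Sequence = [3 7 10 7 7 2 9 7 11 5]

Answer: 3 7 10 7 7 2 9 7 11 5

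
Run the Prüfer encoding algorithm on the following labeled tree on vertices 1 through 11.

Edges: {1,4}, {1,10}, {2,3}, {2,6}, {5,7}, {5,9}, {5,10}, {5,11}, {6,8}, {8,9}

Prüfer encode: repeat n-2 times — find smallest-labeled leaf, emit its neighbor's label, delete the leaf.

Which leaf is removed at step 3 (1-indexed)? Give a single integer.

Step 1: current leaves = {3,4,7,11}. Remove leaf 3 (neighbor: 2).
Step 2: current leaves = {2,4,7,11}. Remove leaf 2 (neighbor: 6).
Step 3: current leaves = {4,6,7,11}. Remove leaf 4 (neighbor: 1).

Answer: 4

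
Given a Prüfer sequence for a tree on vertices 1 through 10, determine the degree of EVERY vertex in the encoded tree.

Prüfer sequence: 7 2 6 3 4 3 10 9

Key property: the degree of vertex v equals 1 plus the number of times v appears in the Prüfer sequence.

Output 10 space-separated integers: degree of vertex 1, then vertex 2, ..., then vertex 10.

p_1 = 7: count[7] becomes 1
p_2 = 2: count[2] becomes 1
p_3 = 6: count[6] becomes 1
p_4 = 3: count[3] becomes 1
p_5 = 4: count[4] becomes 1
p_6 = 3: count[3] becomes 2
p_7 = 10: count[10] becomes 1
p_8 = 9: count[9] becomes 1
Degrees (1 + count): deg[1]=1+0=1, deg[2]=1+1=2, deg[3]=1+2=3, deg[4]=1+1=2, deg[5]=1+0=1, deg[6]=1+1=2, deg[7]=1+1=2, deg[8]=1+0=1, deg[9]=1+1=2, deg[10]=1+1=2

Answer: 1 2 3 2 1 2 2 1 2 2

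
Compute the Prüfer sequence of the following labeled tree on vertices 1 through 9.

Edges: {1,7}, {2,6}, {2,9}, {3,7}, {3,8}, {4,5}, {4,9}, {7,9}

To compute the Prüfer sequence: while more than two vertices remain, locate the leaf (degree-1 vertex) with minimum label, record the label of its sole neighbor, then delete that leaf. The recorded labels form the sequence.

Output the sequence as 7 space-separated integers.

Step 1: leaves = {1,5,6,8}. Remove smallest leaf 1, emit neighbor 7.
Step 2: leaves = {5,6,8}. Remove smallest leaf 5, emit neighbor 4.
Step 3: leaves = {4,6,8}. Remove smallest leaf 4, emit neighbor 9.
Step 4: leaves = {6,8}. Remove smallest leaf 6, emit neighbor 2.
Step 5: leaves = {2,8}. Remove smallest leaf 2, emit neighbor 9.
Step 6: leaves = {8,9}. Remove smallest leaf 8, emit neighbor 3.
Step 7: leaves = {3,9}. Remove smallest leaf 3, emit neighbor 7.
Done: 2 vertices remain (7, 9). Sequence = [7 4 9 2 9 3 7]

Answer: 7 4 9 2 9 3 7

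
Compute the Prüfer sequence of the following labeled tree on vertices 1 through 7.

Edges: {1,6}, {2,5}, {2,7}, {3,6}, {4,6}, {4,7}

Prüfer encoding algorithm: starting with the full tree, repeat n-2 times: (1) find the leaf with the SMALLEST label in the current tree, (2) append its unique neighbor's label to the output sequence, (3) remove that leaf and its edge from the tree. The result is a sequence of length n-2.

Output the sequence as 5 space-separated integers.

Step 1: leaves = {1,3,5}. Remove smallest leaf 1, emit neighbor 6.
Step 2: leaves = {3,5}. Remove smallest leaf 3, emit neighbor 6.
Step 3: leaves = {5,6}. Remove smallest leaf 5, emit neighbor 2.
Step 4: leaves = {2,6}. Remove smallest leaf 2, emit neighbor 7.
Step 5: leaves = {6,7}. Remove smallest leaf 6, emit neighbor 4.
Done: 2 vertices remain (4, 7). Sequence = [6 6 2 7 4]

Answer: 6 6 2 7 4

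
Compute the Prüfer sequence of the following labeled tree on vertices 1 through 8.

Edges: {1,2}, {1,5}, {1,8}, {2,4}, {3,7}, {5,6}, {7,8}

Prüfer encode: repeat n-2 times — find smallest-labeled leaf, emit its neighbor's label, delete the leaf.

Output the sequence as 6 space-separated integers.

Step 1: leaves = {3,4,6}. Remove smallest leaf 3, emit neighbor 7.
Step 2: leaves = {4,6,7}. Remove smallest leaf 4, emit neighbor 2.
Step 3: leaves = {2,6,7}. Remove smallest leaf 2, emit neighbor 1.
Step 4: leaves = {6,7}. Remove smallest leaf 6, emit neighbor 5.
Step 5: leaves = {5,7}. Remove smallest leaf 5, emit neighbor 1.
Step 6: leaves = {1,7}. Remove smallest leaf 1, emit neighbor 8.
Done: 2 vertices remain (7, 8). Sequence = [7 2 1 5 1 8]

Answer: 7 2 1 5 1 8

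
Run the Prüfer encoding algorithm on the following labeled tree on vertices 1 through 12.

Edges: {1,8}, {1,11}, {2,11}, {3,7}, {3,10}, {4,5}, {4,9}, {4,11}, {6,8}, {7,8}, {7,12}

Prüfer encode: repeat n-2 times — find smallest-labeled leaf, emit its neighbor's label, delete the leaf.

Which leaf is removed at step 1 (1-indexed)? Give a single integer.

Step 1: current leaves = {2,5,6,9,10,12}. Remove leaf 2 (neighbor: 11).

Answer: 2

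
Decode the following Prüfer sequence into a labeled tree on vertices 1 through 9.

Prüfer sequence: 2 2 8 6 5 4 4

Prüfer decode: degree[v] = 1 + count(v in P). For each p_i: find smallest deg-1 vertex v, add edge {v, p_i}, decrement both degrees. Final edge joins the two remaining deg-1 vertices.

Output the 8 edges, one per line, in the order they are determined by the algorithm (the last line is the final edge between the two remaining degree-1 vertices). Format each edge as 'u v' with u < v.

Initial degrees: {1:1, 2:3, 3:1, 4:3, 5:2, 6:2, 7:1, 8:2, 9:1}
Step 1: smallest deg-1 vertex = 1, p_1 = 2. Add edge {1,2}. Now deg[1]=0, deg[2]=2.
Step 2: smallest deg-1 vertex = 3, p_2 = 2. Add edge {2,3}. Now deg[3]=0, deg[2]=1.
Step 3: smallest deg-1 vertex = 2, p_3 = 8. Add edge {2,8}. Now deg[2]=0, deg[8]=1.
Step 4: smallest deg-1 vertex = 7, p_4 = 6. Add edge {6,7}. Now deg[7]=0, deg[6]=1.
Step 5: smallest deg-1 vertex = 6, p_5 = 5. Add edge {5,6}. Now deg[6]=0, deg[5]=1.
Step 6: smallest deg-1 vertex = 5, p_6 = 4. Add edge {4,5}. Now deg[5]=0, deg[4]=2.
Step 7: smallest deg-1 vertex = 8, p_7 = 4. Add edge {4,8}. Now deg[8]=0, deg[4]=1.
Final: two remaining deg-1 vertices are 4, 9. Add edge {4,9}.

Answer: 1 2
2 3
2 8
6 7
5 6
4 5
4 8
4 9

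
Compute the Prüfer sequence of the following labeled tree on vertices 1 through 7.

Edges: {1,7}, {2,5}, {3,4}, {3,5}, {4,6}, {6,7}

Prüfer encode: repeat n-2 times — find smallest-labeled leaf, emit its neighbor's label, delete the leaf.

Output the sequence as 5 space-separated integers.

Answer: 7 5 3 4 6

Derivation:
Step 1: leaves = {1,2}. Remove smallest leaf 1, emit neighbor 7.
Step 2: leaves = {2,7}. Remove smallest leaf 2, emit neighbor 5.
Step 3: leaves = {5,7}. Remove smallest leaf 5, emit neighbor 3.
Step 4: leaves = {3,7}. Remove smallest leaf 3, emit neighbor 4.
Step 5: leaves = {4,7}. Remove smallest leaf 4, emit neighbor 6.
Done: 2 vertices remain (6, 7). Sequence = [7 5 3 4 6]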